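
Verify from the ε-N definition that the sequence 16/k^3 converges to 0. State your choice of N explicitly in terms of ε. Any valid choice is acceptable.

N = (16/ε)^{1/3}

Fix ε > 0. For k ≥ 1, |16/k^3 − 0| = 16/k^3.
16/k^3 < ε ⇔ k^3 > 16/ε ⇔ k > (16/ε)^{1/3}.
Take N = (16/ε)^{1/3}. Then k > N implies 16/k^3 < ε.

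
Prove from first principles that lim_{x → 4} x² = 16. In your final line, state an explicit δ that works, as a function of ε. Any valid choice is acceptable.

δ = min(1, ε/9)

Let ε > 0. We seek δ > 0 with 0 < |x − 4| < δ ⇒ |x² − 16| < ε.
Factor: x² − 16 = (x − 4)(x + 4), so |x² − 16| = |x − 4|·|x + 4|.
Impose δ ≤ 1 so that |x| < 5; then |x + 4| ≤ 9.
Hence |x² − 16| ≤ 9|x − 4|, which is < ε once |x − 4| < ε/9.
Take δ = min(1, ε/9). If 0 < |x − 4| < δ then both bounds hold and |x² − 16| ≤ 9|x − 4| < 9·(ε/9) = ε.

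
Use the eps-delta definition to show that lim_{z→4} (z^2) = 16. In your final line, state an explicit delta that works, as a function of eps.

delta = min(1, eps/9)

Let eps > 0 be given. We seek delta > 0 with 0 < |z − 4| < delta ⇒ |z^2 − 16| < eps.
Factor: z^2 − 16 = (z − 4)(z + 4), so |z^2 − 16| = |z − 4|·|z + 4|.
Restrict delta ≤ 1. Then |z − 4| < 1 gives |z| < 5, so by the triangle inequality |z + 4| ≤ 5 + 4 = 9.
Hence |z^2 − 16| ≤ 9|z − 4|, which is < eps once |z − 4| < eps/9.
Take delta = min(1, eps/9). If 0 < |z − 4| < delta then both bounds hold and |z^2 − 16| ≤ 9|z − 4| < 9·(eps/9) = eps.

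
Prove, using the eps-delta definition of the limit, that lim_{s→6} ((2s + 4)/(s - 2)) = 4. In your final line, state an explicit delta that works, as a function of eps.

delta = min(2, eps)

Fix eps > 0. We want delta > 0 with 0 < |s − 6| < delta ⇒ |(2s + 4)/(s - 2) − 4| < eps.
Combining over a common denominator, (2s + 4)/(s - 2) − 4 = [(2s + 4)·4 − 16·(s - 2)] / [4·(s - 2)] = -8(s − 6) / (4(s - 2)).
So |(2s + 4)/(s - 2) − 4| = 8|s − 6| / (4·|s − 2|).
Restrict delta ≤ 2. Then |s − 6| < 2 gives |s − 2| = |(s − 6) + 4| ≥ 4 − 2 = 2.
Hence |(2s + 4)/(s - 2) − 4| < 8|s − 6|/(4·2) = |s − 6|, which is < eps once |s − 6| < eps.
Take delta = min(2, eps). Then 0 < |s − 6| < delta forces both bounds, so |(2s + 4)/(s - 2) − 4| < eps.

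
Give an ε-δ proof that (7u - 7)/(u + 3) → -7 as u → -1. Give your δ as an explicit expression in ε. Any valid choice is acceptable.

δ = min(1, (1/14)ε)

Fix ε > 0. We want δ > 0 with 0 < |u + 1| < δ ⇒ |(7u - 7)/(u + 3) + 7| < ε.
Combining over a common denominator, (7u - 7)/(u + 3) + 7 = [(7u - 7)·2 − (-14)·(u + 3)] / [2·(u + 3)] = 28(u + 1) / (2(u + 3)).
So |(7u - 7)/(u + 3) + 7| = 28|u + 1| / (2·|u + 3|).
Restrict δ ≤ 1. Then |u + 1| < 1 gives |u + 3| = |(u + 1) + 2| ≥ 2 − 1 = 1.
Hence |(7u - 7)/(u + 3) + 7| < 28|u + 1|/(2·1) = 14|u + 1|, which is < ε once |u + 1| < (1/14)ε.
Take δ = min(1, (1/14)ε). Then 0 < |u + 1| < δ forces both bounds, so |(7u - 7)/(u + 3) + 7| < ε.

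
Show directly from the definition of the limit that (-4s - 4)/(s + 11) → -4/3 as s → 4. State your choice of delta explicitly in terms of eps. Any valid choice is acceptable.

Let eps > 0 be given. We want delta > 0 with 0 < |s − 4| < delta ⇒ |(-4s - 4)/(s + 11) + 4/3| < eps.
Combining over a common denominator, (-4s - 4)/(s + 11) + 4/3 = [(-4s - 4)·15 − (-20)·(s + 11)] / [15·(s + 11)] = -40(s − 4) / (15(s + 11)).
So |(-4s - 4)/(s + 11) + 4/3| = 40|s − 4| / (15·|s + 11|).
Require delta ≤ 15/2, so |s + 11| ≥ |15| − |s − 4| > 15 − 15/2 = 15/2.
Hence |(-4s - 4)/(s + 11) + 4/3| < 40|s − 4|/(15·(15/2)) = (16/45)|s − 4|, which is < eps once |s − 4| < (45/16)eps.
Take delta = min(15/2, (45/16)eps). Then 0 < |s − 4| < delta forces both bounds, so |(-4s - 4)/(s + 11) + 4/3| < eps.

delta = min(15/2, (45/16)eps)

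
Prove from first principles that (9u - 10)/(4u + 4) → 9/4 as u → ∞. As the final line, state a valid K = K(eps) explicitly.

K = (19/4)/eps

Fix eps > 0. We seek K > 0 such that u > K implies |(9u - 10)/(4u + 4) − (9/4)| < eps.
(9u - 10)/(4u + 4) − (9/4) = (4(9u - 10) − 9(4u + 4)) / (4(4u + 4)) = -76/(4(4u + 4)).
For u > 0 we have 4u + 4 > 4u, so |(9u - 10)/(4u + 4) − (9/4)| = 76/(4(4u + 4)) < 76/(4·4u) = (19/4)/u.
Thus |(9u - 10)/(4u + 4) − (9/4)| < eps whenever u > (19/4)/eps.
Take K = (19/4)/eps. If u > K then |(9u - 10)/(4u + 4) − (9/4)| < (19/4)/u < eps.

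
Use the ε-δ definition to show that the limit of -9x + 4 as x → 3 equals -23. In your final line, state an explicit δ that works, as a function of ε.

δ = ε/9

Let ε > 0. We need δ > 0 so that 0 < |x − 3| < δ implies |(-9x + 4) + 23| < ε.
Since (-9x + 4) + 23 = -9(x − 3), we have |(-9x + 4) + 23| = 9|x − 3|.
Thus it suffices that |x − 3| < ε/9.
Choosing δ = ε/9 gives |(-9x + 4) + 23| = 9|x − 3| < ε whenever |x − 3| < δ.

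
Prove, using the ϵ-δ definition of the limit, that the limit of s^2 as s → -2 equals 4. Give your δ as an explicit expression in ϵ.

Suppose ϵ > 0. We seek δ > 0 with 0 < |s + 2| < δ ⇒ |s^2 − 4| < ϵ.
Factor: s^2 − 4 = (s + 2)(s - 2), so |s^2 − 4| = |s + 2|·|s - 2|.
Impose δ ≤ 1 so that |s| < 3; then |s - 2| ≤ 5.
Hence |s^2 − 4| ≤ 5|s + 2|, which is < ϵ once |s + 2| < ϵ/5.
Take δ = min(1, ϵ/5). If 0 < |s + 2| < δ then both bounds hold and |s^2 − 4| ≤ 5|s + 2| < 5·(ϵ/5) = ϵ.

δ = min(1, ϵ/5)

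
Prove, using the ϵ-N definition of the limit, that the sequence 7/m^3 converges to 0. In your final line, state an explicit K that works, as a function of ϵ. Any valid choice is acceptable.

Fix ϵ > 0. For m ≥ 1, |7/m^3 − 0| = 7/m^3.
7/m^3 < ϵ ⇔ m^3 > 7/ϵ ⇔ m > (7/ϵ)^{1/3}.
Take K = (7/ϵ)^{1/3}. Then m > K implies 7/m^3 < ϵ.

K = (7/ϵ)^{1/3}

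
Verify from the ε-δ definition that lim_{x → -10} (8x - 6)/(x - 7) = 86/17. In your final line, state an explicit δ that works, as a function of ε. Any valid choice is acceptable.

Fix ε > 0. We want δ > 0 with 0 < |x + 10| < δ ⇒ |(8x - 6)/(x - 7) − (86/17)| < ε.
Combining over a common denominator, (8x - 6)/(x - 7) − (86/17) = [(8x - 6)·(-17) − (-86)·(x - 7)] / [(-17)·(x - 7)] = -50(x + 10) / ((-17)(x - 7)).
So |(8x - 6)/(x - 7) − (86/17)| = 50|x + 10| / (17·|x − 7|).
Restrict δ ≤ 17/2. Then |x + 10| < 17/2 gives |x − 7| = |(x + 10) + (-17)| ≥ 17 − 17/2 = 17/2.
Hence |(8x - 6)/(x - 7) − (86/17)| < 50|x + 10|/(17·(17/2)) = (100/289)|x + 10|, which is < ε once |x + 10| < (289/100)ε.
Take δ = min(17/2, (289/100)ε). Then 0 < |x + 10| < δ forces both bounds, so |(8x - 6)/(x - 7) − (86/17)| < ε.

δ = min(17/2, (289/100)ε)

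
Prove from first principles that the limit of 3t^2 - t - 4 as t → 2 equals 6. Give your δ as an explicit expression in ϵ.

δ = min(1, ϵ/14)

Fix ϵ > 0. We want δ > 0 such that 0 < |t − 2| < δ implies |(3t^2 - t - 4) − 6| < ϵ.
(3t^2 - t - 4) − 6 = 3t^2 - t - 10 = (t − 2)(3t + 5).
So |(3t^2 - t - 4) − 6| = |t − 2|·|3t + 5|.
Assume first that |t − 2| < 1, so |t| < 3. Then |3t + 5| ≤ 3·3 + 5 = 14.
Hence |(3t^2 - t - 4) − 6| ≤ 14|t − 2| < ϵ provided |t − 2| < ϵ/14.
Choosing δ = min(1, ϵ/14) ensures both conditions, hence |(3t^2 - t - 4) − 6| < ϵ.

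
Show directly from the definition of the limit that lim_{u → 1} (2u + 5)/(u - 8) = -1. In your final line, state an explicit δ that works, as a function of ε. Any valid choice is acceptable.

Suppose ε > 0. We want δ > 0 with 0 < |u − 1| < δ ⇒ |(2u + 5)/(u - 8) + 1| < ε.
Combining over a common denominator, (2u + 5)/(u - 8) + 1 = [(2u + 5)·(-7) − 7·(u - 8)] / [(-7)·(u - 8)] = -21(u − 1) / ((-7)(u - 8)).
So |(2u + 5)/(u - 8) + 1| = 21|u − 1| / (7·|u − 8|).
Restrict δ ≤ 7/2. Then |u − 1| < 7/2 gives |u − 8| = |(u − 1) + (-7)| ≥ 7 − 7/2 = 7/2.
Hence |(2u + 5)/(u - 8) + 1| < 21|u − 1|/(7·(7/2)) = (6/7)|u − 1|, which is < ε once |u − 1| < (7/6)ε.
Take δ = min(7/2, (7/6)ε). Then 0 < |u − 1| < δ forces both bounds, so |(2u + 5)/(u - 8) + 1| < ε.

δ = min(7/2, (7/6)ε)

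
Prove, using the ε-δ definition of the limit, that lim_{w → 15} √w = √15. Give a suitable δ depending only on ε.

Suppose ε > 0. We want δ > 0 such that 0 < |w − 15| < δ implies |√w − √15| < ε.
Multiplying by the conjugate, |√w − √15| = |w − 15|/(√w + √15).
Restrict δ ≤ 15 so that |w − 15| < 15 forces w > 0, and then √w + √15 > √15.
Hence |√w − √15| < |w − 15|/√15, which is < ε once |w − 15| < √15·ε.
Take δ = min(15, √15·ε). If 0 < |w − 15| < δ then w > 0 and |√w − √15| < |w − 15|/√15 < ε.

δ = min(15, √15·ε)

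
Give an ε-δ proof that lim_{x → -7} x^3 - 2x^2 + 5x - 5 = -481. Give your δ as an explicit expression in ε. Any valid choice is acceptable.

δ = min(1, ε/204)

Fix ε > 0. We want δ > 0 such that 0 < |x + 7| < δ implies |(x^3 - 2x^2 + 5x - 5) + 481| < ε.
(x^3 - 2x^2 + 5x - 5) + 481 = x^3 - 2x^2 + 5x + 476 = (x + 7)(x^2 - 9x + 68).
So |(x^3 - 2x^2 + 5x - 5) + 481| = |x + 7|·|x^2 - 9x + 68|.
Require δ ≤ 1. Then |x + 7| < 1 gives |x| < 8, and by the triangle inequality |x^2 - 9x + 68| ≤ 8^2 + 9·8 + 68 = 204.
Hence |(x^3 - 2x^2 + 5x - 5) + 481| ≤ 204|x + 7| < ε provided |x + 7| < ε/204.
Choosing δ = min(1, ε/204) ensures both conditions, hence |(x^3 - 2x^2 + 5x - 5) + 481| < ε.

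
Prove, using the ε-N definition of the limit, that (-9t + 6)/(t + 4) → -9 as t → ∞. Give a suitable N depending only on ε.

N = 42/ε

Let ε > 0. We seek N > 0 such that t > N implies |(-9t + 6)/(t + 4) + 9| < ε.
(-9t + 6)/(t + 4) + 9 = ((-9t + 6) − (-9)(t + 4)) / ((t + 4)) = 42/((t + 4)).
For t > 0 we have t + 4 > t, so |(-9t + 6)/(t + 4) + 9| = 42/((t + 4)) < 42/(t) = 42/t.
Thus |(-9t + 6)/(t + 4) + 9| < ε whenever t > 42/ε.
Take N = 42/ε. If t > N then |(-9t + 6)/(t + 4) + 9| < 42/t < ε.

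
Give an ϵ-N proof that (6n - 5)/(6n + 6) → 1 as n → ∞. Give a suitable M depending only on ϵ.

Let ϵ > 0. For n ≥ 1, |(6n - 5)/(6n + 6) − 1| = |-66|/(6(6n + 6)) = 66/(6(6n + 6)).
Since 6n + 6 ≥ 6n for n ≥ 1, this is ≤ 66/(6·6n) = (11/6)/n.
So |(6n - 5)/(6n + 6) − 1| < ϵ whenever n > (11/6)/ϵ.
Take M = (11/6)/ϵ. If n > M then |(6n - 5)/(6n + 6) − 1| ≤ (11/6)/n < ϵ.

M = (11/6)/ϵ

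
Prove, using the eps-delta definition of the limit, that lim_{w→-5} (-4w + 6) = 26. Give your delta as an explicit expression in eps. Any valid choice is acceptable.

delta = eps/4

Suppose eps > 0. We need delta > 0 so that 0 < |w + 5| < delta implies |(-4w + 6) − 26| < eps.
Since (-4w + 6) − 26 = -4(w + 5), we have |(-4w + 6) − 26| = 4|w + 5|.
Thus it suffices that |w + 5| < eps/4.
Choosing delta = eps/4 gives |(-4w + 6) − 26| = 4|w + 5| < eps whenever |w + 5| < delta.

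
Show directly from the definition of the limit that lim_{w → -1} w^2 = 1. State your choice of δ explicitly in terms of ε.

Let ε > 0 be given. We seek δ > 0 with 0 < |w + 1| < δ ⇒ |w^2 − 1| < ε.
Factor: w^2 − 1 = (w + 1)(w - 1), so |w^2 − 1| = |w + 1|·|w - 1|.
Impose δ ≤ 1 so that |w| < 2; then |w - 1| ≤ 3.
Hence |w^2 − 1| ≤ 3|w + 1|, which is < ε once |w + 1| < ε/3.
Take δ = min(1, ε/3). If 0 < |w + 1| < δ then both bounds hold and |w^2 − 1| ≤ 3|w + 1| < 3·(ε/3) = ε.

δ = min(1, ε/3)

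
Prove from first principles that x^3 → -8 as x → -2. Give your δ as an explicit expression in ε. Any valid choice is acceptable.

Let ε > 0 be given. We seek δ > 0 with 0 < |x + 2| < δ ⇒ |x^3 + 8| < ε.
Factor: x^3 + 8 = (x + 2)(x^2 - 2x + 4), so |x^3 + 8| = |x + 2|·|x^2 - 2x + 4|.
Restrict δ ≤ 1. Then |x + 2| < 1 gives |x| < 3, so by the triangle inequality |x^2 - 2x + 4| ≤ 3^2 + 2·3 + 4 = 19.
Hence |x^3 + 8| ≤ 19|x + 2|, which is < ε once |x + 2| < ε/19.
Take δ = min(1, ε/19). If 0 < |x + 2| < δ then both bounds hold and |x^3 + 8| ≤ 19|x + 2| < 19·(ε/19) = ε.

δ = min(1, ε/19)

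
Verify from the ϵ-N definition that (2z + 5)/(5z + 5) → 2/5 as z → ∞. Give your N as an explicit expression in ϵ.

N = (3/5)/ϵ

Let ϵ > 0 be given. We seek N > 0 such that z > N implies |(2z + 5)/(5z + 5) − (2/5)| < ϵ.
(2z + 5)/(5z + 5) − (2/5) = (5(2z + 5) − 2(5z + 5)) / (5(5z + 5)) = 15/(5(5z + 5)).
For z > 0 we have 5z + 5 > 5z, so |(2z + 5)/(5z + 5) − (2/5)| = 15/(5(5z + 5)) < 15/(5·5z) = (3/5)/z.
Thus |(2z + 5)/(5z + 5) − (2/5)| < ϵ whenever z > (3/5)/ϵ.
Take N = (3/5)/ϵ. If z > N then |(2z + 5)/(5z + 5) − (2/5)| < (3/5)/z < ϵ.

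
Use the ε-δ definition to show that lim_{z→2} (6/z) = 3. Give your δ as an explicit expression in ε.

Fix ε > 0. We seek δ > 0 such that 0 < |z − 2| < δ implies |6/z − 3| < ε.
|6/z − 3| = 6·|2 − z|/(2·|z|) = 6|z − 2|/(2|z|).
Restrict δ ≤ 1. Then |z − 2| < 1 gives |z| > 1, so 2|z| > 2.
Then |6/z − 3| < 6|z − 2|/2, which is < ε when |z − 2| < (1/3)ε.
Take δ = min(1, (1/3)ε). Then 0 < |z − 2| < δ gives both |z − 2| < 1 and |z − 2| < (1/3)ε, so |6/z − 3| < ε.

δ = min(1, (1/3)ε)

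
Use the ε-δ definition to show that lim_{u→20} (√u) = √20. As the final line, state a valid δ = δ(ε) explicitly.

Fix ε > 0. We want δ > 0 such that 0 < |u − 20| < δ implies |√u − √20| < ε.
Rationalise: √u − √20 = (u − 20)/(√u + √20), so |√u − √20| = |u − 20|/(√u + √20).
Restrict δ ≤ 20 so that |u − 20| < 20 forces u > 0, and then √u + √20 > √20.
Hence |√u − √20| < |u − 20|/√20, which is < ε once |u − 20| < √20·ε.
Take δ = min(20, √20·ε). If 0 < |u − 20| < δ then u > 0 and |√u − √20| < |u − 20|/√20 < ε.

δ = min(20, √20·ε)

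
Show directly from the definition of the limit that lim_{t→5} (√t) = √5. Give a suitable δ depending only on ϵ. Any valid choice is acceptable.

δ = min(5, √5·ϵ)

Suppose ϵ > 0. We want δ > 0 such that 0 < |t − 5| < δ implies |√t − √5| < ϵ.
Multiplying by the conjugate, |√t − √5| = |t − 5|/(√t + √5).
Restrict δ ≤ 5 so that |t − 5| < 5 forces t > 0, and then √t + √5 > √5.
Hence |√t − √5| < |t − 5|/√5, which is < ϵ once |t − 5| < √5·ϵ.
Take δ = min(5, √5·ϵ). If 0 < |t − 5| < δ then t > 0 and |√t − √5| < |t − 5|/√5 < ϵ.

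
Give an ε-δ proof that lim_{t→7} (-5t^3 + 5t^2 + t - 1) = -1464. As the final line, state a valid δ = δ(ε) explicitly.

δ = min(2, ε/884)

Fix ε > 0. We want δ > 0 such that 0 < |t − 7| < δ implies |(-5t^3 + 5t^2 + t - 1) + 1464| < ε.
(-5t^3 + 5t^2 + t - 1) + 1464 = -5t^3 + 5t^2 + t + 1463 = (t − 7)(-5t^2 - 30t - 209).
So |(-5t^3 + 5t^2 + t - 1) + 1464| = |t − 7|·|-5t^2 - 30t - 209|.
Assume first that |t − 7| < 2, so |t| < 9. Then |-5t^2 - 30t - 209| ≤ 5·9^2 + 30·9 + 209 = 884.
Hence |(-5t^3 + 5t^2 + t - 1) + 1464| ≤ 884|t − 7| < ε provided |t − 7| < ε/884.
Choosing δ = min(2, ε/884) ensures both conditions, hence |(-5t^3 + 5t^2 + t - 1) + 1464| < ε.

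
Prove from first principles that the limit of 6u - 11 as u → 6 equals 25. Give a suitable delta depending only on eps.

delta = eps/6

Let eps > 0. We need delta > 0 so that 0 < |u − 6| < delta implies |(6u - 11) − 25| < eps.
Since (6u - 11) − 25 = 6(u − 6), we have |(6u - 11) − 25| = 6|u − 6|.
So 6|u − 6| < eps exactly when |u − 6| < eps/6.
Take delta = eps/6. If 0 < |u − 6| < delta then |(6u - 11) − 25| = 6|u − 6| < 6·(eps/6) = eps.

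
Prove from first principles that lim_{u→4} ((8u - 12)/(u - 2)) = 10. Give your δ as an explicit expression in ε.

δ = min(1, (1/2)ε)

Let ε > 0. We want δ > 0 with 0 < |u − 4| < δ ⇒ |(8u - 12)/(u - 2) − 10| < ε.
Combining over a common denominator, (8u - 12)/(u - 2) − 10 = [(8u - 12)·2 − 20·(u - 2)] / [2·(u - 2)] = -4(u − 4) / (2(u - 2)).
So |(8u - 12)/(u - 2) − 10| = 4|u − 4| / (2·|u − 2|).
Require δ ≤ 1, so |u − 2| ≥ |2| − |u − 4| > 2 − 1 = 1.
Hence |(8u - 12)/(u - 2) − 10| < 4|u − 4|/(2·1) = 2|u − 4|, which is < ε once |u − 4| < (1/2)ε.
Take δ = min(1, (1/2)ε). Then 0 < |u − 4| < δ forces both bounds, so |(8u - 12)/(u - 2) − 10| < ε.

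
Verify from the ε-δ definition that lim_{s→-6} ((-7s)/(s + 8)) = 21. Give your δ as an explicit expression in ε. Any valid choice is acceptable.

δ = min(1, (1/28)ε)

Let ε > 0. We want δ > 0 with 0 < |s + 6| < δ ⇒ |(-7s)/(s + 8) − 21| < ε.
Combining over a common denominator, (-7s)/(s + 8) − 21 = [(-7s)·2 − 42·(s + 8)] / [2·(s + 8)] = -56(s + 6) / (2(s + 8)).
So |(-7s)/(s + 8) − 21| = 56|s + 6| / (2·|s + 8|).
Restrict δ ≤ 1. Then |s + 6| < 1 gives |s + 8| = |(s + 6) + 2| ≥ 2 − 1 = 1.
Hence |(-7s)/(s + 8) − 21| < 56|s + 6|/(2·1) = 28|s + 6|, which is < ε once |s + 6| < (1/28)ε.
Take δ = min(1, (1/28)ε). Then 0 < |s + 6| < δ forces both bounds, so |(-7s)/(s + 8) − 21| < ε.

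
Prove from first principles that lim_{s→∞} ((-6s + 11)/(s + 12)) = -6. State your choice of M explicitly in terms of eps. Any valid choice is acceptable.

Let eps > 0 be given. We seek M > 0 such that s > M implies |(-6s + 11)/(s + 12) + 6| < eps.
(-6s + 11)/(s + 12) + 6 = ((-6s + 11) − (-6)(s + 12)) / ((s + 12)) = 83/((s + 12)).
For s > 0 we have s + 12 > s, so |(-6s + 11)/(s + 12) + 6| = 83/((s + 12)) < 83/(s) = 83/s.
Thus |(-6s + 11)/(s + 12) + 6| < eps whenever s > 83/eps.
Take M = 83/eps. If s > M then |(-6s + 11)/(s + 12) + 6| < 83/s < eps.

M = 83/eps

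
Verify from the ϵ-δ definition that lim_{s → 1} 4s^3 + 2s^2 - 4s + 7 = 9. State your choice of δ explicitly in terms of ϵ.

δ = min(2, ϵ/56)

Let ϵ > 0 be given. We want δ > 0 such that 0 < |s − 1| < δ implies |(4s^3 + 2s^2 - 4s + 7) − 9| < ϵ.
(4s^3 + 2s^2 - 4s + 7) − 9 = 4s^3 + 2s^2 - 4s - 2 = (s − 1)(4s^2 + 6s + 2).
So |(4s^3 + 2s^2 - 4s + 7) − 9| = |s − 1|·|4s^2 + 6s + 2|.
Require δ ≤ 2. Then |s − 1| < 2 gives |s| < 3, and by the triangle inequality |4s^2 + 6s + 2| ≤ 4·3^2 + 6·3 + 2 = 56.
Hence |(4s^3 + 2s^2 - 4s + 7) − 9| ≤ 56|s − 1| < ϵ provided |s − 1| < ϵ/56.
Take δ = min(2, ϵ/56). Then 0 < |s − 1| < δ gives both |s − 1| < 2 and |s − 1| < ϵ/56, so |(4s^3 + 2s^2 - 4s + 7) − 9| < ϵ.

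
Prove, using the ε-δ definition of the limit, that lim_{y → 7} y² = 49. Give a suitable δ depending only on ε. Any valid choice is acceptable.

δ = min(2, ε/16)

Suppose ε > 0. We seek δ > 0 with 0 < |y − 7| < δ ⇒ |y² − 49| < ε.
Factor: y² − 49 = (y − 7)(y + 7), so |y² − 49| = |y − 7|·|y + 7|.
Restrict δ ≤ 2. Then |y − 7| < 2 gives |y| < 9, so by the triangle inequality |y + 7| ≤ 9 + 7 = 16.
Hence |y² − 49| ≤ 16|y − 7|, which is < ε once |y − 7| < ε/16.
Take δ = min(2, ε/16). If 0 < |y − 7| < δ then both bounds hold and |y² − 49| ≤ 16|y − 7| < 16·(ε/16) = ε.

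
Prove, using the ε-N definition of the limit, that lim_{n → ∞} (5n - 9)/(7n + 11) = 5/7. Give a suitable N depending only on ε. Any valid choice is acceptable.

N = (118/49)/ε

Suppose ε > 0. For n ≥ 1, |(5n - 9)/(7n + 11) − (5/7)| = |-118|/(7(7n + 11)) = 118/(7(7n + 11)).
Since 7n + 11 ≥ 7n for n ≥ 1, this is ≤ 118/(7·7n) = (118/49)/n.
So |(5n - 9)/(7n + 11) − (5/7)| < ε whenever n > (118/49)/ε.
Take N = (118/49)/ε. If n > N then |(5n - 9)/(7n + 11) − (5/7)| ≤ (118/49)/n < ε.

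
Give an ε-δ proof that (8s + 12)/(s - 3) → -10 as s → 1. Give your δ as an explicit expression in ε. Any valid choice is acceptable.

Suppose ε > 0. We want δ > 0 with 0 < |s − 1| < δ ⇒ |(8s + 12)/(s - 3) + 10| < ε.
Combining over a common denominator, (8s + 12)/(s - 3) + 10 = [(8s + 12)·(-2) − 20·(s - 3)] / [(-2)·(s - 3)] = -36(s − 1) / ((-2)(s - 3)).
So |(8s + 12)/(s - 3) + 10| = 36|s − 1| / (2·|s − 3|).
Restrict δ ≤ 1. Then |s − 1| < 1 gives |s − 3| = |(s − 1) + (-2)| ≥ 2 − 1 = 1.
Hence |(8s + 12)/(s - 3) + 10| < 36|s − 1|/(2·1) = 18|s − 1|, which is < ε once |s − 1| < (1/18)ε.
Take δ = min(1, (1/18)ε). Then 0 < |s − 1| < δ forces both bounds, so |(8s + 12)/(s - 3) + 10| < ε.

δ = min(1, (1/18)ε)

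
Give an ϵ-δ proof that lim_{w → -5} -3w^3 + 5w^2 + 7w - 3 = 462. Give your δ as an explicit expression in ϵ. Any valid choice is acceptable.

δ = min(1, ϵ/321)

Suppose ϵ > 0. We want δ > 0 such that 0 < |w + 5| < δ implies |(-3w^3 + 5w^2 + 7w - 3) − 462| < ϵ.
(-3w^3 + 5w^2 + 7w - 3) − 462 = -3w^3 + 5w^2 + 7w - 465 = (w + 5)(-3w^2 + 20w - 93).
So |(-3w^3 + 5w^2 + 7w - 3) − 462| = |w + 5|·|-3w^2 + 20w - 93|.
Assume first that |w + 5| < 1, so |w| < 6. Then |-3w^2 + 20w - 93| ≤ 3·6^2 + 20·6 + 93 = 321.
Hence |(-3w^3 + 5w^2 + 7w - 3) − 462| ≤ 321|w + 5| < ϵ provided |w + 5| < ϵ/321.
Choosing δ = min(1, ϵ/321) ensures both conditions, hence |(-3w^3 + 5w^2 + 7w - 3) − 462| < ϵ.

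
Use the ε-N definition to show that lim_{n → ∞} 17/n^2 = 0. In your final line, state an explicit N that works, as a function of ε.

Let ε > 0. For n ≥ 1, |17/n^2 − 0| = 17/n^2.
17/n^2 < ε ⇔ n^2 > 17/ε ⇔ n > (17/ε)^{1/2}.
Take N = (17/ε)^{1/2}. Then n > N implies 17/n^2 < ε.

N = (17/ε)^{1/2}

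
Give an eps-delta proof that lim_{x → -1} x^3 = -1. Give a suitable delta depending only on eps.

delta = min(1, eps/7)

Let eps > 0. We seek delta > 0 with 0 < |x + 1| < delta ⇒ |x^3 + 1| < eps.
Factor: x^3 + 1 = (x + 1)(x^2 - x + 1), so |x^3 + 1| = |x + 1|·|x^2 - x + 1|.
Restrict delta ≤ 1. Then |x + 1| < 1 gives |x| < 2, so by the triangle inequality |x^2 - x + 1| ≤ 2^2 + 2 + 1 = 7.
Hence |x^3 + 1| ≤ 7|x + 1|, which is < eps once |x + 1| < eps/7.
Take delta = min(1, eps/7). If 0 < |x + 1| < delta then both bounds hold and |x^3 + 1| ≤ 7|x + 1| < 7·(eps/7) = eps.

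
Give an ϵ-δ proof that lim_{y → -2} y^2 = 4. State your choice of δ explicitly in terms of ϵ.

Let ϵ > 0 be given. We seek δ > 0 with 0 < |y + 2| < δ ⇒ |y^2 − 4| < ϵ.
Factor: y^2 − 4 = (y + 2)(y - 2), so |y^2 − 4| = |y + 2|·|y - 2|.
Restrict δ ≤ 2. Then |y + 2| < 2 gives |y| < 4, so by the triangle inequality |y - 2| ≤ 4 + 2 = 6.
Hence |y^2 − 4| ≤ 6|y + 2|, which is < ϵ once |y + 2| < ϵ/6.
Take δ = min(2, ϵ/6). If 0 < |y + 2| < δ then both bounds hold and |y^2 − 4| ≤ 6|y + 2| < 6·(ϵ/6) = ϵ.

δ = min(2, ϵ/6)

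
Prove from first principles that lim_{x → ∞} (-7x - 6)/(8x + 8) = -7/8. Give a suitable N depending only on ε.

N = (1/8)/ε

Fix ε > 0. We seek N > 0 such that x > N implies |(-7x - 6)/(8x + 8) + 7/8| < ε.
(-7x - 6)/(8x + 8) + 7/8 = (8(-7x - 6) − (-7)(8x + 8)) / (8(8x + 8)) = 8/(8(8x + 8)).
For x > 0 we have 8x + 8 > 8x, so |(-7x - 6)/(8x + 8) + 7/8| = 8/(8(8x + 8)) < 8/(8·8x) = (1/8)/x.
Thus |(-7x - 6)/(8x + 8) + 7/8| < ε whenever x > (1/8)/ε.
Take N = (1/8)/ε. If x > N then |(-7x - 6)/(8x + 8) + 7/8| < (1/8)/x < ε.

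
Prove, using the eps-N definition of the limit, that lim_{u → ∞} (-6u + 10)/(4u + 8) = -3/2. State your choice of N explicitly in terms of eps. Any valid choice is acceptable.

N = (11/2)/eps

Suppose eps > 0. We seek N > 0 such that u > N implies |(-6u + 10)/(4u + 8) + 3/2| < eps.
(-6u + 10)/(4u + 8) + 3/2 = (4(-6u + 10) − (-6)(4u + 8)) / (4(4u + 8)) = 88/(4(4u + 8)).
For u > 0 we have 4u + 8 > 4u, so |(-6u + 10)/(4u + 8) + 3/2| = 88/(4(4u + 8)) < 88/(4·4u) = (11/2)/u.
Thus |(-6u + 10)/(4u + 8) + 3/2| < eps whenever u > (11/2)/eps.
Take N = (11/2)/eps. If u > N then |(-6u + 10)/(4u + 8) + 3/2| < (11/2)/u < eps.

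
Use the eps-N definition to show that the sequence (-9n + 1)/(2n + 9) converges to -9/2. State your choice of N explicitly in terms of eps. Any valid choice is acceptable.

Suppose eps > 0. For n ≥ 1, |(-9n + 1)/(2n + 9) + 9/2| = |83|/(2(2n + 9)) = 83/(2(2n + 9)).
Since 2n + 9 ≥ 2n for n ≥ 1, this is ≤ 83/(2·2n) = (83/4)/n.
So |(-9n + 1)/(2n + 9) + 9/2| < eps whenever n > (83/4)/eps.
Take N = (83/4)/eps. If n > N then |(-9n + 1)/(2n + 9) + 9/2| ≤ (83/4)/n < eps.

N = (83/4)/eps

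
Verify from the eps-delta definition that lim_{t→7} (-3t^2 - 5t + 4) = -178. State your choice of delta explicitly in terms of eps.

delta = min(1, eps/50)

Let eps > 0. We want delta > 0 such that 0 < |t − 7| < delta implies |(-3t^2 - 5t + 4) + 178| < eps.
(-3t^2 - 5t + 4) + 178 = -3t^2 - 5t + 182 = (t − 7)(-3t - 26).
So |(-3t^2 - 5t + 4) + 178| = |t − 7|·|-3t - 26|.
Assume first that |t − 7| < 1, so |t| < 8. Then |-3t - 26| ≤ 3·8 + 26 = 50.
Hence |(-3t^2 - 5t + 4) + 178| ≤ 50|t − 7| < eps provided |t − 7| < eps/50.
Take delta = min(1, eps/50). Then 0 < |t − 7| < delta gives both |t − 7| < 1 and |t − 7| < eps/50, so |(-3t^2 - 5t + 4) + 178| < eps.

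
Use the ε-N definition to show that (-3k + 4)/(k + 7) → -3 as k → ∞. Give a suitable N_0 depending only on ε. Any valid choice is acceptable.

Let ε > 0 be given. For k ≥ 1, |(-3k + 4)/(k + 7) + 3| = |25|/((k + 7)) = 25/((k + 7)).
Since k + 7 ≥ k for k ≥ 1, this is ≤ 25/(k) = 25/k.
So |(-3k + 4)/(k + 7) + 3| < ε whenever k > 25/ε.
Take N_0 = 25/ε. If k > N_0 then |(-3k + 4)/(k + 7) + 3| ≤ 25/k < ε.

N_0 = 25/ε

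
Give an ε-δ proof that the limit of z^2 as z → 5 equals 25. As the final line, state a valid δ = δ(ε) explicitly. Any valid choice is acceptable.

δ = min(1, ε/11)

Suppose ε > 0. We seek δ > 0 with 0 < |z − 5| < δ ⇒ |z^2 − 25| < ε.
Factor: z^2 − 25 = (z − 5)(z + 5), so |z^2 − 25| = |z − 5|·|z + 5|.
Restrict δ ≤ 1. Then |z − 5| < 1 gives |z| < 6, so by the triangle inequality |z + 5| ≤ 6 + 5 = 11.
Hence |z^2 − 25| ≤ 11|z − 5|, which is < ε once |z − 5| < ε/11.
Take δ = min(1, ε/11). If 0 < |z − 5| < δ then both bounds hold and |z^2 − 25| ≤ 11|z − 5| < 11·(ε/11) = ε.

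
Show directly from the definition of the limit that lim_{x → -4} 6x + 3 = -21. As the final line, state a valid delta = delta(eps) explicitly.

Let eps > 0 be given. We need delta > 0 so that 0 < |x + 4| < delta implies |(6x + 3) + 21| < eps.
|(6x + 3) + 21| = |6x + 24| = 6|x + 4|.
So 6|x + 4| < eps exactly when |x + 4| < eps/6.
Take delta = eps/6. If 0 < |x + 4| < delta then |(6x + 3) + 21| = 6|x + 4| < 6·(eps/6) = eps.

delta = eps/6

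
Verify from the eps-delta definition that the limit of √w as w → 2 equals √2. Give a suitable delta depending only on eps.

Let eps > 0 be given. We want delta > 0 such that 0 < |w − 2| < delta implies |√w − √2| < eps.
Rationalise: √w − √2 = (w − 2)/(√w + √2), so |√w − √2| = |w − 2|/(√w + √2).
Restrict delta ≤ 2 so that |w − 2| < 2 forces w > 0, and then √w + √2 > √2.
Hence |√w − √2| < |w − 2|/√2, which is < eps once |w − 2| < √2·eps.
Take delta = min(2, √2·eps). If 0 < |w − 2| < delta then w > 0 and |√w − √2| < |w − 2|/√2 < eps.

delta = min(2, √2·eps)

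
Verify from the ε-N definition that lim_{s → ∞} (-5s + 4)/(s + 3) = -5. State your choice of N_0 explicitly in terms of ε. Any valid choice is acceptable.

Let ε > 0 be given. We seek N_0 > 0 such that s > N_0 implies |(-5s + 4)/(s + 3) + 5| < ε.
(-5s + 4)/(s + 3) + 5 = ((-5s + 4) − (-5)(s + 3)) / ((s + 3)) = 19/((s + 3)).
For s > 0 we have s + 3 > s, so |(-5s + 4)/(s + 3) + 5| = 19/((s + 3)) < 19/(s) = 19/s.
Thus |(-5s + 4)/(s + 3) + 5| < ε whenever s > 19/ε.
Take N_0 = 19/ε. If s > N_0 then |(-5s + 4)/(s + 3) + 5| < 19/s < ε.

N_0 = 19/ε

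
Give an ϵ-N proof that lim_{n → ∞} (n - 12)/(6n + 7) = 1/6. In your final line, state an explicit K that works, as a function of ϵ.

K = (79/36)/ϵ

Let ϵ > 0 be given. For n ≥ 1, |(n - 12)/(6n + 7) − (1/6)| = |-79|/(6(6n + 7)) = 79/(6(6n + 7)).
Since 6n + 7 ≥ 6n for n ≥ 1, this is ≤ 79/(6·6n) = (79/36)/n.
So |(n - 12)/(6n + 7) − (1/6)| < ϵ whenever n > (79/36)/ϵ.
Take K = (79/36)/ϵ. If n > K then |(n - 12)/(6n + 7) − (1/6)| ≤ (79/36)/n < ϵ.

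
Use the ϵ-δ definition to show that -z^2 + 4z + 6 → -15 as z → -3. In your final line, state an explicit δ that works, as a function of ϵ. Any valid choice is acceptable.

Let ϵ > 0. We want δ > 0 such that 0 < |z + 3| < δ implies |(-z^2 + 4z + 6) + 15| < ϵ.
(-z^2 + 4z + 6) + 15 = -z^2 + 4z + 21 = (z + 3)(-z + 7).
So |(-z^2 + 4z + 6) + 15| = |z + 3|·|-z + 7|.
Assume first that |z + 3| < 1, so |z| < 4. Then |-z + 7| ≤ 4 + 7 = 11.
Hence |(-z^2 + 4z + 6) + 15| ≤ 11|z + 3| < ϵ provided |z + 3| < ϵ/11.
Choosing δ = min(1, ϵ/11) ensures both conditions, hence |(-z^2 + 4z + 6) + 15| < ϵ.

δ = min(1, ϵ/11)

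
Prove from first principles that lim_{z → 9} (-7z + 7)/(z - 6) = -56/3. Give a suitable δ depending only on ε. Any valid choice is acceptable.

Let ε > 0. We want δ > 0 with 0 < |z − 9| < δ ⇒ |(-7z + 7)/(z - 6) + 56/3| < ε.
Combining over a common denominator, (-7z + 7)/(z - 6) + 56/3 = [(-7z + 7)·3 − (-56)·(z - 6)] / [3·(z - 6)] = 35(z − 9) / (3(z - 6)).
So |(-7z + 7)/(z - 6) + 56/3| = 35|z − 9| / (3·|z − 6|).
Restrict δ ≤ 3/2. Then |z − 9| < 3/2 gives |z − 6| = |(z − 9) + 3| ≥ 3 − 3/2 = 3/2.
Hence |(-7z + 7)/(z - 6) + 56/3| < 35|z − 9|/(3·(3/2)) = (70/9)|z − 9|, which is < ε once |z − 9| < (9/70)ε.
Take δ = min(3/2, (9/70)ε). Then 0 < |z − 9| < δ forces both bounds, so |(-7z + 7)/(z - 6) + 56/3| < ε.

δ = min(3/2, (9/70)ε)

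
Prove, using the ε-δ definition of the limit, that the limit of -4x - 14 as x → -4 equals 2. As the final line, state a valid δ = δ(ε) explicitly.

δ = ε/4

Let ε > 0 be given. We need δ > 0 so that 0 < |x + 4| < δ implies |(-4x - 14) − 2| < ε.
Since (-4x - 14) − 2 = -4(x + 4), we have |(-4x - 14) − 2| = 4|x + 4|.
Thus it suffices that |x + 4| < ε/4.
Choosing δ = ε/4 gives |(-4x - 14) − 2| = 4|x + 4| < ε whenever |x + 4| < δ.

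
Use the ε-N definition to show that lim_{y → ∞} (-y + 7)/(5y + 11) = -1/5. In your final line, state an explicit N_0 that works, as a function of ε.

Suppose ε > 0. We seek N_0 > 0 such that y > N_0 implies |(-y + 7)/(5y + 11) + 1/5| < ε.
(-y + 7)/(5y + 11) + 1/5 = (5(-y + 7) − (-1)(5y + 11)) / (5(5y + 11)) = 46/(5(5y + 11)).
For y > 0 we have 5y + 11 > 5y, so |(-y + 7)/(5y + 11) + 1/5| = 46/(5(5y + 11)) < 46/(5·5y) = (46/25)/y.
Thus |(-y + 7)/(5y + 11) + 1/5| < ε whenever y > (46/25)/ε.
Take N_0 = (46/25)/ε. If y > N_0 then |(-y + 7)/(5y + 11) + 1/5| < (46/25)/y < ε.

N_0 = (46/25)/ε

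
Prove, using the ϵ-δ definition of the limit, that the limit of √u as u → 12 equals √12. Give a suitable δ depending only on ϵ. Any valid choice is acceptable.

δ = min(12, √12·ϵ)

Fix ϵ > 0. We want δ > 0 such that 0 < |u − 12| < δ implies |√u − √12| < ϵ.
Rationalise: √u − √12 = (u − 12)/(√u + √12), so |√u − √12| = |u − 12|/(√u + √12).
Restrict δ ≤ 12 so that |u − 12| < 12 forces u > 0, and then √u + √12 > √12.
Hence |√u − √12| < |u − 12|/√12, which is < ϵ once |u − 12| < √12·ϵ.
Take δ = min(12, √12·ϵ). If 0 < |u − 12| < δ then u > 0 and |√u − √12| < |u − 12|/√12 < ϵ.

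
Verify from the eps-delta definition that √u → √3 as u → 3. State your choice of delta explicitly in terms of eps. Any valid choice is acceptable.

Let eps > 0 be given. We want delta > 0 such that 0 < |u − 3| < delta implies |√u − √3| < eps.
Multiplying by the conjugate, |√u − √3| = |u − 3|/(√u + √3).
Restrict delta ≤ 3 so that |u − 3| < 3 forces u > 0, and then √u + √3 > √3.
Hence |√u − √3| < |u − 3|/√3, which is < eps once |u − 3| < √3·eps.
Take delta = min(3, √3·eps). If 0 < |u − 3| < delta then u > 0 and |√u − √3| < |u − 3|/√3 < eps.

delta = min(3, √3·eps)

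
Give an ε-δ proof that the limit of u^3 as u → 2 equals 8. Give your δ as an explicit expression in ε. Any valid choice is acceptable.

δ = min(1, ε/19)

Fix ε > 0. We seek δ > 0 with 0 < |u − 2| < δ ⇒ |u^3 − 8| < ε.
Factor: u^3 − 8 = (u − 2)(u^2 + 2u + 4), so |u^3 − 8| = |u − 2|·|u^2 + 2u + 4|.
Restrict δ ≤ 1. Then |u − 2| < 1 gives |u| < 3, so by the triangle inequality |u^2 + 2u + 4| ≤ 3^2 + 2·3 + 4 = 19.
Hence |u^3 − 8| ≤ 19|u − 2|, which is < ε once |u − 2| < ε/19.
Take δ = min(1, ε/19). If 0 < |u − 2| < δ then both bounds hold and |u^3 − 8| ≤ 19|u − 2| < 19·(ε/19) = ε.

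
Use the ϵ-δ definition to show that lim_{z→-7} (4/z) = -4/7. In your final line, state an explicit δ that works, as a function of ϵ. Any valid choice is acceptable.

δ = min(7/2, (49/8)ϵ)

Let ϵ > 0. We seek δ > 0 such that 0 < |z + 7| < δ implies |4/z + 4/7| < ϵ.
|4/z + 4/7| = 4·|-7 − z|/(7·|z|) = 4|z + 7|/(7|z|).
Require δ ≤ 7/2 so that |z| > 7 − 7/2 = 7/2, hence 7|z| > 49/2.
Then |4/z + 4/7| < 4|z + 7|/(49/2), which is < ϵ when |z + 7| < (49/8)ϵ.
Take δ = min(7/2, (49/8)ϵ). Then 0 < |z + 7| < δ gives both |z + 7| < 7/2 and |z + 7| < (49/8)ϵ, so |4/z + 4/7| < ϵ.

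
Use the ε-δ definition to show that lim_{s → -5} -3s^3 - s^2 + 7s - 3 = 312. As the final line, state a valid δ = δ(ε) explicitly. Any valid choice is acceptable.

δ = min(1, ε/255)

Suppose ε > 0. We want δ > 0 such that 0 < |s + 5| < δ implies |(-3s^3 - s^2 + 7s - 3) − 312| < ε.
(-3s^3 - s^2 + 7s - 3) − 312 = -3s^3 - s^2 + 7s - 315 = (s + 5)(-3s^2 + 14s - 63).
So |(-3s^3 - s^2 + 7s - 3) − 312| = |s + 5|·|-3s^2 + 14s - 63|.
Require δ ≤ 1. Then |s + 5| < 1 gives |s| < 6, and by the triangle inequality |-3s^2 + 14s - 63| ≤ 3·6^2 + 14·6 + 63 = 255.
Hence |(-3s^3 - s^2 + 7s - 3) − 312| ≤ 255|s + 5| < ε provided |s + 5| < ε/255.
Take δ = min(1, ε/255). Then 0 < |s + 5| < δ gives both |s + 5| < 1 and |s + 5| < ε/255, so |(-3s^3 - s^2 + 7s - 3) − 312| < ε.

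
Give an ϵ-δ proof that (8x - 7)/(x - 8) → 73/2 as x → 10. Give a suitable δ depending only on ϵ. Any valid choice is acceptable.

Let ϵ > 0. We want δ > 0 with 0 < |x − 10| < δ ⇒ |(8x - 7)/(x - 8) − (73/2)| < ϵ.
Combining over a common denominator, (8x - 7)/(x - 8) − (73/2) = [(8x - 7)·2 − 73·(x - 8)] / [2·(x - 8)] = -57(x − 10) / (2(x - 8)).
So |(8x - 7)/(x - 8) − (73/2)| = 57|x − 10| / (2·|x − 8|).
Restrict δ ≤ 1. Then |x − 10| < 1 gives |x − 8| = |(x − 10) + 2| ≥ 2 − 1 = 1.
Hence |(8x - 7)/(x - 8) − (73/2)| < 57|x − 10|/(2·1) = (57/2)|x − 10|, which is < ϵ once |x − 10| < (2/57)ϵ.
Take δ = min(1, (2/57)ϵ). Then 0 < |x − 10| < δ forces both bounds, so |(8x - 7)/(x - 8) − (73/2)| < ϵ.

δ = min(1, (2/57)ϵ)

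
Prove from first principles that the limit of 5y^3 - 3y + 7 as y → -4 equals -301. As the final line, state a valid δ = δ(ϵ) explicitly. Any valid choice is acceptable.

Fix ϵ > 0. We want δ > 0 such that 0 < |y + 4| < δ implies |(5y^3 - 3y + 7) + 301| < ϵ.
(5y^3 - 3y + 7) + 301 = 5y^3 - 3y + 308 = (y + 4)(5y^2 - 20y + 77).
So |(5y^3 - 3y + 7) + 301| = |y + 4|·|5y^2 - 20y + 77|.
Assume first that |y + 4| < 1, so |y| < 5. Then |5y^2 - 20y + 77| ≤ 5·5^2 + 20·5 + 77 = 302.
Hence |(5y^3 - 3y + 7) + 301| ≤ 302|y + 4| < ϵ provided |y + 4| < ϵ/302.
Take δ = min(1, ϵ/302). Then 0 < |y + 4| < δ gives both |y + 4| < 1 and |y + 4| < ϵ/302, so |(5y^3 - 3y + 7) + 301| < ϵ.

δ = min(1, ϵ/302)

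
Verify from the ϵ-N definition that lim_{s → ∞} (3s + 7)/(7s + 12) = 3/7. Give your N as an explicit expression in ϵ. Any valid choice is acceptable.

Let ϵ > 0. We seek N > 0 such that s > N implies |(3s + 7)/(7s + 12) − (3/7)| < ϵ.
(3s + 7)/(7s + 12) − (3/7) = (7(3s + 7) − 3(7s + 12)) / (7(7s + 12)) = 13/(7(7s + 12)).
For s > 0 we have 7s + 12 > 7s, so |(3s + 7)/(7s + 12) − (3/7)| = 13/(7(7s + 12)) < 13/(7·7s) = (13/49)/s.
Thus |(3s + 7)/(7s + 12) − (3/7)| < ϵ whenever s > (13/49)/ϵ.
Take N = (13/49)/ϵ. If s > N then |(3s + 7)/(7s + 12) − (3/7)| < (13/49)/s < ϵ.

N = (13/49)/ϵ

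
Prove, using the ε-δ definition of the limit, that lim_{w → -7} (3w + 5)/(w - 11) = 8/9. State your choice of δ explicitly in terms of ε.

Fix ε > 0. We want δ > 0 with 0 < |w + 7| < δ ⇒ |(3w + 5)/(w - 11) − (8/9)| < ε.
Combining over a common denominator, (3w + 5)/(w - 11) − (8/9) = [(3w + 5)·(-18) − (-16)·(w - 11)] / [(-18)·(w - 11)] = -38(w + 7) / ((-18)(w - 11)).
So |(3w + 5)/(w - 11) − (8/9)| = 38|w + 7| / (18·|w − 11|).
Restrict δ ≤ 9. Then |w + 7| < 9 gives |w − 11| = |(w + 7) + (-18)| ≥ 18 − 9 = 9.
Hence |(3w + 5)/(w - 11) − (8/9)| < 38|w + 7|/(18·9) = (19/81)|w + 7|, which is < ε once |w + 7| < (81/19)ε.
Take δ = min(9, (81/19)ε). Then 0 < |w + 7| < δ forces both bounds, so |(3w + 5)/(w - 11) − (8/9)| < ε.

δ = min(9, (81/19)ε)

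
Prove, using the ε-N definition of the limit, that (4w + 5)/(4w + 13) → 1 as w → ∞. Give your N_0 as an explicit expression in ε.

N_0 = 2/ε

Suppose ε > 0. We seek N_0 > 0 such that w > N_0 implies |(4w + 5)/(4w + 13) − 1| < ε.
(4w + 5)/(4w + 13) − 1 = (4(4w + 5) − 4(4w + 13)) / (4(4w + 13)) = -32/(4(4w + 13)).
For w > 0 we have 4w + 13 > 4w, so |(4w + 5)/(4w + 13) − 1| = 32/(4(4w + 13)) < 32/(4·4w) = 2/w.
Thus |(4w + 5)/(4w + 13) − 1| < ε whenever w > 2/ε.
Take N_0 = 2/ε. If w > N_0 then |(4w + 5)/(4w + 13) − 1| < 2/w < ε.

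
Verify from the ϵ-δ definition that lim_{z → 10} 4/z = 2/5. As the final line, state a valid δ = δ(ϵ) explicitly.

δ = min(5, (25/2)ϵ)

Let ϵ > 0 be given. We seek δ > 0 such that 0 < |z − 10| < δ implies |4/z − (2/5)| < ϵ.
|4/z − (2/5)| = 4·|10 − z|/(10·|z|) = 4|z − 10|/(10|z|).
Restrict δ ≤ 5. Then |z − 10| < 5 gives |z| > 5, so 10|z| > 50.
Then |4/z − (2/5)| < 4|z − 10|/50, which is < ϵ when |z − 10| < (25/2)ϵ.
Take δ = min(5, (25/2)ϵ). Then 0 < |z − 10| < δ gives both |z − 10| < 5 and |z − 10| < (25/2)ϵ, so |4/z − (2/5)| < ϵ.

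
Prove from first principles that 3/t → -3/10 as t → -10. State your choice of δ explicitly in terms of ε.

δ = min(5, (50/3)ε)

Let ε > 0 be given. We seek δ > 0 such that 0 < |t + 10| < δ implies |3/t + 3/10| < ε.
|3/t + 3/10| = 3·|-10 − t|/(10·|t|) = 3|t + 10|/(10|t|).
Require δ ≤ 5 so that |t| > 10 − 5 = 5, hence 10|t| > 50.
Then |3/t + 3/10| < 3|t + 10|/50, which is < ε when |t + 10| < (50/3)ε.
Take δ = min(5, (50/3)ε). Then 0 < |t + 10| < δ gives both |t + 10| < 5 and |t + 10| < (50/3)ε, so |3/t + 3/10| < ε.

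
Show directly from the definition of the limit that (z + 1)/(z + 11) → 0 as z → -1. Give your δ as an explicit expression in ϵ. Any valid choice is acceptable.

δ = min(5, 5ϵ)

Suppose ϵ > 0. We want δ > 0 with 0 < |z + 1| < δ ⇒ |(z + 1)/(z + 11) − 0| < ϵ.
Combining over a common denominator, (z + 1)/(z + 11) − 0 = [(z + 1)·10 − 0·(z + 11)] / [10·(z + 11)] = 10(z + 1) / (10(z + 11)).
So |(z + 1)/(z + 11) − 0| = 10|z + 1| / (10·|z + 11|).
Require δ ≤ 5, so |z + 11| ≥ |10| − |z + 1| > 10 − 5 = 5.
Hence |(z + 1)/(z + 11) − 0| < 10|z + 1|/(10·5) = (1/5)|z + 1|, which is < ϵ once |z + 1| < 5ϵ.
Take δ = min(5, 5ϵ). Then 0 < |z + 1| < δ forces both bounds, so |(z + 1)/(z + 11) − 0| < ϵ.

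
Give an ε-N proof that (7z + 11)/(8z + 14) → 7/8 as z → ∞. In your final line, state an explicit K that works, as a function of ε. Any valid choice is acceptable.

K = (5/32)/ε

Let ε > 0 be given. We seek K > 0 such that z > K implies |(7z + 11)/(8z + 14) − (7/8)| < ε.
(7z + 11)/(8z + 14) − (7/8) = (8(7z + 11) − 7(8z + 14)) / (8(8z + 14)) = -10/(8(8z + 14)).
For z > 0 we have 8z + 14 > 8z, so |(7z + 11)/(8z + 14) − (7/8)| = 10/(8(8z + 14)) < 10/(8·8z) = (5/32)/z.
Thus |(7z + 11)/(8z + 14) − (7/8)| < ε whenever z > (5/32)/ε.
Take K = (5/32)/ε. If z > K then |(7z + 11)/(8z + 14) − (7/8)| < (5/32)/z < ε.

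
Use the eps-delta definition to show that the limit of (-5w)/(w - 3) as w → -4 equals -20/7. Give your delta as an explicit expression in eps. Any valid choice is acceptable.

delta = min(7/2, (49/30)eps)

Fix eps > 0. We want delta > 0 with 0 < |w + 4| < delta ⇒ |(-5w)/(w - 3) + 20/7| < eps.
Combining over a common denominator, (-5w)/(w - 3) + 20/7 = [(-5w)·(-7) − 20·(w - 3)] / [(-7)·(w - 3)] = 15(w + 4) / ((-7)(w - 3)).
So |(-5w)/(w - 3) + 20/7| = 15|w + 4| / (7·|w − 3|).
Restrict delta ≤ 7/2. Then |w + 4| < 7/2 gives |w − 3| = |(w + 4) + (-7)| ≥ 7 − 7/2 = 7/2.
Hence |(-5w)/(w - 3) + 20/7| < 15|w + 4|/(7·(7/2)) = (30/49)|w + 4|, which is < eps once |w + 4| < (49/30)eps.
Take delta = min(7/2, (49/30)eps). Then 0 < |w + 4| < delta forces both bounds, so |(-5w)/(w - 3) + 20/7| < eps.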